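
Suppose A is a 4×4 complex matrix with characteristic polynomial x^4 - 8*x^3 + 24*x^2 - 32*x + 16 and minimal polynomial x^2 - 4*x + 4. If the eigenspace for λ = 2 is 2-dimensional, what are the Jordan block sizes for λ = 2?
Block sizes for λ = 2: [2, 2]

Step 1 — from the characteristic polynomial, algebraic multiplicity of λ = 2 is 4. From dim ker(A − (2)·I) = 2, there are exactly 2 Jordan blocks for λ = 2.
Step 2 — from the minimal polynomial, the factor (x − 2)^2 tells us the largest block for λ = 2 has size 2.
Step 3 — with total size 4, 2 blocks, and largest block 2, the block sizes (in nonincreasing order) are [2, 2].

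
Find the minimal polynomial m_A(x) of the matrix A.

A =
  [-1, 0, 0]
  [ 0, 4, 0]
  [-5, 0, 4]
x^2 - 3*x - 4

The characteristic polynomial is χ_A(x) = (x - 4)^2*(x + 1), so the eigenvalues are known. The minimal polynomial is
  m_A(x) = Π_λ (x − λ)^{k_λ}
where k_λ is the size of the *largest* Jordan block for λ (equivalently, the smallest k with (A − λI)^k v = 0 for every generalised eigenvector v of λ).

  λ = -1: largest Jordan block has size 1, contributing (x + 1)
  λ = 4: largest Jordan block has size 1, contributing (x − 4)

So m_A(x) = (x - 4)*(x + 1) = x^2 - 3*x - 4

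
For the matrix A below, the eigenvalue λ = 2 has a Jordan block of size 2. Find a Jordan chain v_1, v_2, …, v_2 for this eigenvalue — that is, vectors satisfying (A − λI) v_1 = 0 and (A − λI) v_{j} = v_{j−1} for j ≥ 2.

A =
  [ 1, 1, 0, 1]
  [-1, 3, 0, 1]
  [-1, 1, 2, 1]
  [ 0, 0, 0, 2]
A Jordan chain for λ = 2 of length 2:
v_1 = (-1, -1, -1, 0)ᵀ
v_2 = (1, 0, 0, 0)ᵀ

Let N = A − (2)·I. We want v_2 with N^2 v_2 = 0 but N^1 v_2 ≠ 0; then v_{j-1} := N · v_j for j = 2, …, 2.

Pick v_2 = (1, 0, 0, 0)ᵀ.
Then v_1 = N · v_2 = (-1, -1, -1, 0)ᵀ.

Sanity check: (A − (2)·I) v_1 = (0, 0, 0, 0)ᵀ = 0. ✓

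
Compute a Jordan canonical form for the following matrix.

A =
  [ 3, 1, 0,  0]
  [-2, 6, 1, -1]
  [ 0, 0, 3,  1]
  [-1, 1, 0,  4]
J_3(4) ⊕ J_1(4)

The characteristic polynomial is
  det(x·I − A) = x^4 - 16*x^3 + 96*x^2 - 256*x + 256 = (x - 4)^4

Eigenvalues and multiplicities (the geometric multiplicity of λ is n − rank(A − λI), which equals the number of Jordan blocks for λ):
  λ = 4: algebraic multiplicity = 4, geometric multiplicity = 2

Determining the block sizes for each eigenvalue:
  λ = 4: with am = 4 and gm = 2, the partition is not yet determined (e.g. several partitions of 4 into 2 parts exist). Let N = A − (4)·I. Computing rank(N^1) = 2, rank(N^2) = 1, rank(N^3) = 0; the number of blocks of size ≥ j is rank(N^{j−1}) − rank(N^j), giving [2, 1, 1]. So we have 1 block(s) of size 3, 1 block(s) of size 1 → block sizes [3, 1]

Assembling the blocks gives a Jordan form
J =
  [4, 1, 0, 0]
  [0, 4, 1, 0]
  [0, 0, 4, 0]
  [0, 0, 0, 4]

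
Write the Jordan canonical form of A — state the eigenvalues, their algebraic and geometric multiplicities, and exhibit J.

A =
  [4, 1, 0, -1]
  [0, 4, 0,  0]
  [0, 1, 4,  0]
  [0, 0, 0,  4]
J_2(4) ⊕ J_2(4)

The characteristic polynomial is
  det(x·I − A) = x^4 - 16*x^3 + 96*x^2 - 256*x + 256 = (x - 4)^4

Eigenvalues and multiplicities (the geometric multiplicity of λ is n − rank(A − λI), which equals the number of Jordan blocks for λ):
  λ = 4: algebraic multiplicity = 4, geometric multiplicity = 2

Determining the block sizes for each eigenvalue:
  λ = 4: with am = 4 and gm = 2, the partition is not yet determined (e.g. several partitions of 4 into 2 parts exist). Let N = A − (4)·I. Computing rank(N^1) = 2, rank(N^2) = 0; the number of blocks of size ≥ j is rank(N^{j−1}) − rank(N^j), giving [2, 2]. So we have 2 block(s) of size 2 → block sizes [2, 2]

Assembling the blocks gives a Jordan form
J =
  [4, 1, 0, 0]
  [0, 4, 0, 0]
  [0, 0, 4, 1]
  [0, 0, 0, 4]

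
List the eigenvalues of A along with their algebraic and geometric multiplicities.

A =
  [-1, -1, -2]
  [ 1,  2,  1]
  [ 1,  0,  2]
λ = 1: alg = 3, geom = 1

Step 1 — factor the characteristic polynomial to read off the algebraic multiplicities:
  χ_A(x) = (x - 1)^3

Step 2 — compute geometric multiplicities via the rank-nullity identity g(λ) = n − rank(A − λI):
  rank(A − (1)·I) = 2, so dim ker(A − (1)·I) = n − 2 = 1

Summary:
  λ = 1: algebraic multiplicity = 3, geometric multiplicity = 1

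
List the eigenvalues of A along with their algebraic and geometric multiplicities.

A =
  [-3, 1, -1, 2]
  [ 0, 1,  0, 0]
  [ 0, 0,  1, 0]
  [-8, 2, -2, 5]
λ = 1: alg = 4, geom = 3

Step 1 — factor the characteristic polynomial to read off the algebraic multiplicities:
  χ_A(x) = (x - 1)^4

Step 2 — compute geometric multiplicities via the rank-nullity identity g(λ) = n − rank(A − λI):
  rank(A − (1)·I) = 1, so dim ker(A − (1)·I) = n − 1 = 3

Summary:
  λ = 1: algebraic multiplicity = 4, geometric multiplicity = 3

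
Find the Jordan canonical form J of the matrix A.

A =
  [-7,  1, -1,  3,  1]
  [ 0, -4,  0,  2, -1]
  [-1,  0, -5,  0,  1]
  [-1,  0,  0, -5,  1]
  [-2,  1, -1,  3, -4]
J_3(-5) ⊕ J_2(-5)

The characteristic polynomial is
  det(x·I − A) = x^5 + 25*x^4 + 250*x^3 + 1250*x^2 + 3125*x + 3125 = (x + 5)^5

Eigenvalues and multiplicities (the geometric multiplicity of λ is n − rank(A − λI), which equals the number of Jordan blocks for λ):
  λ = -5: algebraic multiplicity = 5, geometric multiplicity = 2

Determining the block sizes for each eigenvalue:
  λ = -5: with am = 5 and gm = 2, the partition is not yet determined (e.g. several partitions of 5 into 2 parts exist). Let N = A − (-5)·I. Computing rank(N^1) = 3, rank(N^2) = 1, rank(N^3) = 0; the number of blocks of size ≥ j is rank(N^{j−1}) − rank(N^j), giving [2, 2, 1]. So we have 1 block(s) of size 3, 1 block(s) of size 2 → block sizes [3, 2]

Assembling the blocks gives a Jordan form
J =
  [-5,  1,  0,  0,  0]
  [ 0, -5,  1,  0,  0]
  [ 0,  0, -5,  0,  0]
  [ 0,  0,  0, -5,  1]
  [ 0,  0,  0,  0, -5]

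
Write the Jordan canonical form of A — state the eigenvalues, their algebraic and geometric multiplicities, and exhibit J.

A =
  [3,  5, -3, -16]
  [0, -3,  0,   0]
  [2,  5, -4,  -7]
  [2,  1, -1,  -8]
J_3(-3) ⊕ J_1(-3)

The characteristic polynomial is
  det(x·I − A) = x^4 + 12*x^3 + 54*x^2 + 108*x + 81 = (x + 3)^4

Eigenvalues and multiplicities (the geometric multiplicity of λ is n − rank(A − λI), which equals the number of Jordan blocks for λ):
  λ = -3: algebraic multiplicity = 4, geometric multiplicity = 2

Determining the block sizes for each eigenvalue:
  λ = -3: with am = 4 and gm = 2, the partition is not yet determined (e.g. several partitions of 4 into 2 parts exist). Let N = A − (-3)·I. Computing rank(N^1) = 2, rank(N^2) = 1, rank(N^3) = 0; the number of blocks of size ≥ j is rank(N^{j−1}) − rank(N^j), giving [2, 1, 1]. So we have 1 block(s) of size 3, 1 block(s) of size 1 → block sizes [3, 1]

Assembling the blocks gives a Jordan form
J =
  [-3,  1,  0,  0]
  [ 0, -3,  1,  0]
  [ 0,  0, -3,  0]
  [ 0,  0,  0, -3]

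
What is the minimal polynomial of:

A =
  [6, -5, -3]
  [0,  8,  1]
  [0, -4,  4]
x^3 - 18*x^2 + 108*x - 216

The characteristic polynomial is χ_A(x) = (x - 6)^3, so the eigenvalues are known. The minimal polynomial is
  m_A(x) = Π_λ (x − λ)^{k_λ}
where k_λ is the size of the *largest* Jordan block for λ (equivalently, the smallest k with (A − λI)^k v = 0 for every generalised eigenvector v of λ).

  λ = 6: largest Jordan block has size 3, contributing (x − 6)^3

So m_A(x) = (x - 6)^3 = x^3 - 18*x^2 + 108*x - 216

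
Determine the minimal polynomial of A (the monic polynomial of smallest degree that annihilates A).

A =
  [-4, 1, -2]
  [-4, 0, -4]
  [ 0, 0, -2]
x^2 + 4*x + 4

The characteristic polynomial is χ_A(x) = (x + 2)^3, so the eigenvalues are known. The minimal polynomial is
  m_A(x) = Π_λ (x − λ)^{k_λ}
where k_λ is the size of the *largest* Jordan block for λ (equivalently, the smallest k with (A − λI)^k v = 0 for every generalised eigenvector v of λ).

  λ = -2: largest Jordan block has size 2, contributing (x + 2)^2

So m_A(x) = (x + 2)^2 = x^2 + 4*x + 4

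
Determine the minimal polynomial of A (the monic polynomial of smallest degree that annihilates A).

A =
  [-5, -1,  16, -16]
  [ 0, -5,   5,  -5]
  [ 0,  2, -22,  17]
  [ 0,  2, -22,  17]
x^3 + 10*x^2 + 25*x

The characteristic polynomial is χ_A(x) = x*(x + 5)^3, so the eigenvalues are known. The minimal polynomial is
  m_A(x) = Π_λ (x − λ)^{k_λ}
where k_λ is the size of the *largest* Jordan block for λ (equivalently, the smallest k with (A − λI)^k v = 0 for every generalised eigenvector v of λ).

  λ = -5: largest Jordan block has size 2, contributing (x + 5)^2
  λ = 0: largest Jordan block has size 1, contributing (x − 0)

So m_A(x) = x*(x + 5)^2 = x^3 + 10*x^2 + 25*x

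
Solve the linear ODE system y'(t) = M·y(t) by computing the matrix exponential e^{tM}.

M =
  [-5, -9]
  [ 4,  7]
e^{tM} =
  [-6*t*exp(t) + exp(t), -9*t*exp(t)]
  [4*t*exp(t), 6*t*exp(t) + exp(t)]

Strategy: write M = P · J · P⁻¹ where J is a Jordan canonical form, so e^{tM} = P · e^{tJ} · P⁻¹, and e^{tJ} can be computed block-by-block.

M has Jordan form
J =
  [1, 1]
  [0, 1]
(up to reordering of blocks).

Per-block formulas:
  For a 2×2 Jordan block J_2(1): exp(t · J_2(1)) = e^(1t)·(I + t·N), where N is the 2×2 nilpotent shift.

After assembling e^{tJ} and conjugating by P, we get:

e^{tM} =
  [-6*t*exp(t) + exp(t), -9*t*exp(t)]
  [4*t*exp(t), 6*t*exp(t) + exp(t)]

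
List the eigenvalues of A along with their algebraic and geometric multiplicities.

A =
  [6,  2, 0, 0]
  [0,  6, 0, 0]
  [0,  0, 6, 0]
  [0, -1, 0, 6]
λ = 6: alg = 4, geom = 3

Step 1 — factor the characteristic polynomial to read off the algebraic multiplicities:
  χ_A(x) = (x - 6)^4

Step 2 — compute geometric multiplicities via the rank-nullity identity g(λ) = n − rank(A − λI):
  rank(A − (6)·I) = 1, so dim ker(A − (6)·I) = n − 1 = 3

Summary:
  λ = 6: algebraic multiplicity = 4, geometric multiplicity = 3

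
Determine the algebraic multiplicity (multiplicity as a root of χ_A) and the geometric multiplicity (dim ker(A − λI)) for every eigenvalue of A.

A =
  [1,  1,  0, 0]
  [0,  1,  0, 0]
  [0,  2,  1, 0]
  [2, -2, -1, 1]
λ = 1: alg = 4, geom = 2

Step 1 — factor the characteristic polynomial to read off the algebraic multiplicities:
  χ_A(x) = (x - 1)^4

Step 2 — compute geometric multiplicities via the rank-nullity identity g(λ) = n − rank(A − λI):
  rank(A − (1)·I) = 2, so dim ker(A − (1)·I) = n − 2 = 2

Summary:
  λ = 1: algebraic multiplicity = 4, geometric multiplicity = 2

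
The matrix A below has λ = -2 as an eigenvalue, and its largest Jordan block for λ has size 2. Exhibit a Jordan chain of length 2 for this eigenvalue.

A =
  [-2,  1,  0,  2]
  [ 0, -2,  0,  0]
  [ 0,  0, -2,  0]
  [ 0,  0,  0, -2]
A Jordan chain for λ = -2 of length 2:
v_1 = (1, 0, 0, 0)ᵀ
v_2 = (0, 1, 0, 0)ᵀ

Let N = A − (-2)·I. We want v_2 with N^2 v_2 = 0 but N^1 v_2 ≠ 0; then v_{j-1} := N · v_j for j = 2, …, 2.

Pick v_2 = (0, 1, 0, 0)ᵀ.
Then v_1 = N · v_2 = (1, 0, 0, 0)ᵀ.

Sanity check: (A − (-2)·I) v_1 = (0, 0, 0, 0)ᵀ = 0. ✓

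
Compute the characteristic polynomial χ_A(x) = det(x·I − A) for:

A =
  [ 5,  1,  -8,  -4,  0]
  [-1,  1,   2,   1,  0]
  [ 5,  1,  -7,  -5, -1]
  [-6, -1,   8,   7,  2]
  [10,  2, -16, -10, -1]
x^5 - 5*x^4 + 10*x^3 - 10*x^2 + 5*x - 1

Expanding det(x·I − A) (e.g. by cofactor expansion or by noting that A is similar to its Jordan form J, which has the same characteristic polynomial as A) gives
  χ_A(x) = x^5 - 5*x^4 + 10*x^3 - 10*x^2 + 5*x - 1
which factors as (x - 1)^5. The eigenvalues (with algebraic multiplicities) are λ = 1 with multiplicity 5.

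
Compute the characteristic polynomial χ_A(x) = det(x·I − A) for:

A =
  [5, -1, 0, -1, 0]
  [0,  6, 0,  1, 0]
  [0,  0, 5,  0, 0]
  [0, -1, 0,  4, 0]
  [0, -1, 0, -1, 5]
x^5 - 25*x^4 + 250*x^3 - 1250*x^2 + 3125*x - 3125

Expanding det(x·I − A) (e.g. by cofactor expansion or by noting that A is similar to its Jordan form J, which has the same characteristic polynomial as A) gives
  χ_A(x) = x^5 - 25*x^4 + 250*x^3 - 1250*x^2 + 3125*x - 3125
which factors as (x - 5)^5. The eigenvalues (with algebraic multiplicities) are λ = 5 with multiplicity 5.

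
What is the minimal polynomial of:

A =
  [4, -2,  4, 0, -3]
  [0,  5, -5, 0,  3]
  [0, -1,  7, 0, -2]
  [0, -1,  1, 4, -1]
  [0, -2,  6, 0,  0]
x^3 - 12*x^2 + 48*x - 64

The characteristic polynomial is χ_A(x) = (x - 4)^5, so the eigenvalues are known. The minimal polynomial is
  m_A(x) = Π_λ (x − λ)^{k_λ}
where k_λ is the size of the *largest* Jordan block for λ (equivalently, the smallest k with (A − λI)^k v = 0 for every generalised eigenvector v of λ).

  λ = 4: largest Jordan block has size 3, contributing (x − 4)^3

So m_A(x) = (x - 4)^3 = x^3 - 12*x^2 + 48*x - 64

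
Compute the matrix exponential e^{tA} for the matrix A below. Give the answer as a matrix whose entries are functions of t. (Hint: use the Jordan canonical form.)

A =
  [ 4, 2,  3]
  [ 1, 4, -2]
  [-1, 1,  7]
e^{tA} =
  [-t*exp(5*t) + exp(5*t), -t^2*exp(5*t)/2 + 2*t*exp(5*t), -t^2*exp(5*t)/2 + 3*t*exp(5*t)]
  [t*exp(5*t), t^2*exp(5*t)/2 - t*exp(5*t) + exp(5*t), t^2*exp(5*t)/2 - 2*t*exp(5*t)]
  [-t*exp(5*t), -t^2*exp(5*t)/2 + t*exp(5*t), -t^2*exp(5*t)/2 + 2*t*exp(5*t) + exp(5*t)]

Strategy: write A = P · J · P⁻¹ where J is a Jordan canonical form, so e^{tA} = P · e^{tJ} · P⁻¹, and e^{tJ} can be computed block-by-block.

A has Jordan form
J =
  [5, 1, 0]
  [0, 5, 1]
  [0, 0, 5]
(up to reordering of blocks).

Per-block formulas:
  For a 3×3 Jordan block J_3(5): exp(t · J_3(5)) = e^(5t)·(I + t·N + (t^2/2)·N^2), where N is the 3×3 nilpotent shift.

After assembling e^{tJ} and conjugating by P, we get:

e^{tA} =
  [-t*exp(5*t) + exp(5*t), -t^2*exp(5*t)/2 + 2*t*exp(5*t), -t^2*exp(5*t)/2 + 3*t*exp(5*t)]
  [t*exp(5*t), t^2*exp(5*t)/2 - t*exp(5*t) + exp(5*t), t^2*exp(5*t)/2 - 2*t*exp(5*t)]
  [-t*exp(5*t), -t^2*exp(5*t)/2 + t*exp(5*t), -t^2*exp(5*t)/2 + 2*t*exp(5*t) + exp(5*t)]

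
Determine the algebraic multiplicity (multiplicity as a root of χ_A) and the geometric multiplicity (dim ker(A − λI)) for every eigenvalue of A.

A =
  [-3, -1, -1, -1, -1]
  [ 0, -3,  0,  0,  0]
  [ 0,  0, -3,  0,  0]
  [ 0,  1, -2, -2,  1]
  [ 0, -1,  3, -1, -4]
λ = -3: alg = 5, geom = 3

Step 1 — factor the characteristic polynomial to read off the algebraic multiplicities:
  χ_A(x) = (x + 3)^5

Step 2 — compute geometric multiplicities via the rank-nullity identity g(λ) = n − rank(A − λI):
  rank(A − (-3)·I) = 2, so dim ker(A − (-3)·I) = n − 2 = 3

Summary:
  λ = -3: algebraic multiplicity = 5, geometric multiplicity = 3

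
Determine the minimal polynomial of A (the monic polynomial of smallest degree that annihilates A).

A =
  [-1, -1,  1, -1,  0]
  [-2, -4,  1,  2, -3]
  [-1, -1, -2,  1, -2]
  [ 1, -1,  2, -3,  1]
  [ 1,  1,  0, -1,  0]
x^3 + 6*x^2 + 12*x + 8

The characteristic polynomial is χ_A(x) = (x + 2)^5, so the eigenvalues are known. The minimal polynomial is
  m_A(x) = Π_λ (x − λ)^{k_λ}
where k_λ is the size of the *largest* Jordan block for λ (equivalently, the smallest k with (A − λI)^k v = 0 for every generalised eigenvector v of λ).

  λ = -2: largest Jordan block has size 3, contributing (x + 2)^3

So m_A(x) = (x + 2)^3 = x^3 + 6*x^2 + 12*x + 8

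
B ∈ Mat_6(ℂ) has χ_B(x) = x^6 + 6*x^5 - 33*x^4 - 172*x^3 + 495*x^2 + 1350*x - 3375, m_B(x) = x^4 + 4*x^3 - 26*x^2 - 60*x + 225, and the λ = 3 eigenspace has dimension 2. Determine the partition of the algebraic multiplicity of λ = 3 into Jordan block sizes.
Block sizes for λ = 3: [2, 1]

Step 1 — from the characteristic polynomial, algebraic multiplicity of λ = 3 is 3. From dim ker(B − (3)·I) = 2, there are exactly 2 Jordan blocks for λ = 3.
Step 2 — from the minimal polynomial, the factor (x − 3)^2 tells us the largest block for λ = 3 has size 2.
Step 3 — with total size 3, 2 blocks, and largest block 2, the block sizes (in nonincreasing order) are [2, 1].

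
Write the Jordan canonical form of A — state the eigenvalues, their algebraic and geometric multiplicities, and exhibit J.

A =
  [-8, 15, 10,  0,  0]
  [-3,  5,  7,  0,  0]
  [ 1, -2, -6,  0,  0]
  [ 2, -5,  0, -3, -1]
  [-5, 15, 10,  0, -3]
J_3(-3) ⊕ J_2(-3)

The characteristic polynomial is
  det(x·I − A) = x^5 + 15*x^4 + 90*x^3 + 270*x^2 + 405*x + 243 = (x + 3)^5

Eigenvalues and multiplicities (the geometric multiplicity of λ is n − rank(A − λI), which equals the number of Jordan blocks for λ):
  λ = -3: algebraic multiplicity = 5, geometric multiplicity = 2

Determining the block sizes for each eigenvalue:
  λ = -3: with am = 5 and gm = 2, the partition is not yet determined (e.g. several partitions of 5 into 2 parts exist). Let N = A − (-3)·I. Computing rank(N^1) = 3, rank(N^2) = 1, rank(N^3) = 0; the number of blocks of size ≥ j is rank(N^{j−1}) − rank(N^j), giving [2, 2, 1]. So we have 1 block(s) of size 3, 1 block(s) of size 2 → block sizes [3, 2]

Assembling the blocks gives a Jordan form
J =
  [-3,  1,  0,  0,  0]
  [ 0, -3,  1,  0,  0]
  [ 0,  0, -3,  0,  0]
  [ 0,  0,  0, -3,  1]
  [ 0,  0,  0,  0, -3]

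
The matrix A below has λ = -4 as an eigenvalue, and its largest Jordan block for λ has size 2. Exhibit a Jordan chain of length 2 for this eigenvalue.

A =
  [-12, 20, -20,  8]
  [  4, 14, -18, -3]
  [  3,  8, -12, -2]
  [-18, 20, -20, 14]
A Jordan chain for λ = -4 of length 2:
v_1 = (0, 1, 1, 0)ᵀ
v_2 = (1, 0, 0, 1)ᵀ

Let N = A − (-4)·I. We want v_2 with N^2 v_2 = 0 but N^1 v_2 ≠ 0; then v_{j-1} := N · v_j for j = 2, …, 2.

Pick v_2 = (1, 0, 0, 1)ᵀ.
Then v_1 = N · v_2 = (0, 1, 1, 0)ᵀ.

Sanity check: (A − (-4)·I) v_1 = (0, 0, 0, 0)ᵀ = 0. ✓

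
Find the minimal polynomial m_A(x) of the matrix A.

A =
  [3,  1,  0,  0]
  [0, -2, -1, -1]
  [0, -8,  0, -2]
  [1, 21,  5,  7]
x^3 - 6*x^2 + 12*x - 8

The characteristic polynomial is χ_A(x) = (x - 2)^4, so the eigenvalues are known. The minimal polynomial is
  m_A(x) = Π_λ (x − λ)^{k_λ}
where k_λ is the size of the *largest* Jordan block for λ (equivalently, the smallest k with (A − λI)^k v = 0 for every generalised eigenvector v of λ).

  λ = 2: largest Jordan block has size 3, contributing (x − 2)^3

So m_A(x) = (x - 2)^3 = x^3 - 6*x^2 + 12*x - 8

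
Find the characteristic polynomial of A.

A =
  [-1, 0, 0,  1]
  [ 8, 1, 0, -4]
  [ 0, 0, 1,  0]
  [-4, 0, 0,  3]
x^4 - 4*x^3 + 6*x^2 - 4*x + 1

Expanding det(x·I − A) (e.g. by cofactor expansion or by noting that A is similar to its Jordan form J, which has the same characteristic polynomial as A) gives
  χ_A(x) = x^4 - 4*x^3 + 6*x^2 - 4*x + 1
which factors as (x - 1)^4. The eigenvalues (with algebraic multiplicities) are λ = 1 with multiplicity 4.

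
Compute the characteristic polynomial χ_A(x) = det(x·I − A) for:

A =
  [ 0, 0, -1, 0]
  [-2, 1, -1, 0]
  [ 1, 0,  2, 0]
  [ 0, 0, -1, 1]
x^4 - 4*x^3 + 6*x^2 - 4*x + 1

Expanding det(x·I − A) (e.g. by cofactor expansion or by noting that A is similar to its Jordan form J, which has the same characteristic polynomial as A) gives
  χ_A(x) = x^4 - 4*x^3 + 6*x^2 - 4*x + 1
which factors as (x - 1)^4. The eigenvalues (with algebraic multiplicities) are λ = 1 with multiplicity 4.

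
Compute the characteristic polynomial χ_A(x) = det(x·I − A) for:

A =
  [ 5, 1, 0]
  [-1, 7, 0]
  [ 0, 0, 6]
x^3 - 18*x^2 + 108*x - 216

Expanding det(x·I − A) (e.g. by cofactor expansion or by noting that A is similar to its Jordan form J, which has the same characteristic polynomial as A) gives
  χ_A(x) = x^3 - 18*x^2 + 108*x - 216
which factors as (x - 6)^3. The eigenvalues (with algebraic multiplicities) are λ = 6 with multiplicity 3.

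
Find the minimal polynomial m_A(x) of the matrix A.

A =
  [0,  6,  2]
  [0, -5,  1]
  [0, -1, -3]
x^3 + 8*x^2 + 16*x

The characteristic polynomial is χ_A(x) = x*(x + 4)^2, so the eigenvalues are known. The minimal polynomial is
  m_A(x) = Π_λ (x − λ)^{k_λ}
where k_λ is the size of the *largest* Jordan block for λ (equivalently, the smallest k with (A − λI)^k v = 0 for every generalised eigenvector v of λ).

  λ = -4: largest Jordan block has size 2, contributing (x + 4)^2
  λ = 0: largest Jordan block has size 1, contributing (x − 0)

So m_A(x) = x*(x + 4)^2 = x^3 + 8*x^2 + 16*x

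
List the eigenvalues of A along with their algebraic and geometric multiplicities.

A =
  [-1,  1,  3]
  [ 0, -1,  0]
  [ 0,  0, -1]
λ = -1: alg = 3, geom = 2

Step 1 — factor the characteristic polynomial to read off the algebraic multiplicities:
  χ_A(x) = (x + 1)^3

Step 2 — compute geometric multiplicities via the rank-nullity identity g(λ) = n − rank(A − λI):
  rank(A − (-1)·I) = 1, so dim ker(A − (-1)·I) = n − 1 = 2

Summary:
  λ = -1: algebraic multiplicity = 3, geometric multiplicity = 2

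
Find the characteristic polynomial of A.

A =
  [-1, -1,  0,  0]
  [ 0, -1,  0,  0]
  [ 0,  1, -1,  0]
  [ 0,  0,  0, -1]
x^4 + 4*x^3 + 6*x^2 + 4*x + 1

Expanding det(x·I − A) (e.g. by cofactor expansion or by noting that A is similar to its Jordan form J, which has the same characteristic polynomial as A) gives
  χ_A(x) = x^4 + 4*x^3 + 6*x^2 + 4*x + 1
which factors as (x + 1)^4. The eigenvalues (with algebraic multiplicities) are λ = -1 with multiplicity 4.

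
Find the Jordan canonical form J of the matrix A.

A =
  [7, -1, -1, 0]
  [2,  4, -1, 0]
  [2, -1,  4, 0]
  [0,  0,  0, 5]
J_2(5) ⊕ J_1(5) ⊕ J_1(5)

The characteristic polynomial is
  det(x·I − A) = x^4 - 20*x^3 + 150*x^2 - 500*x + 625 = (x - 5)^4

Eigenvalues and multiplicities (the geometric multiplicity of λ is n − rank(A − λI), which equals the number of Jordan blocks for λ):
  λ = 5: algebraic multiplicity = 4, geometric multiplicity = 3

Determining the block sizes for each eigenvalue:
  λ = 5: 3 blocks summing to 4 forces exactly one block of size 2 and the rest size 1 → block sizes [2, 1, 1]

Assembling the blocks gives a Jordan form
J =
  [5, 1, 0, 0]
  [0, 5, 0, 0]
  [0, 0, 5, 0]
  [0, 0, 0, 5]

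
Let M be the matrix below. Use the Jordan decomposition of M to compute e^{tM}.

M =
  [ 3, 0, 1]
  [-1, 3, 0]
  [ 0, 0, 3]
e^{tM} =
  [exp(3*t), 0, t*exp(3*t)]
  [-t*exp(3*t), exp(3*t), -t^2*exp(3*t)/2]
  [0, 0, exp(3*t)]

Strategy: write M = P · J · P⁻¹ where J is a Jordan canonical form, so e^{tM} = P · e^{tJ} · P⁻¹, and e^{tJ} can be computed block-by-block.

M has Jordan form
J =
  [3, 1, 0]
  [0, 3, 1]
  [0, 0, 3]
(up to reordering of blocks).

Per-block formulas:
  For a 3×3 Jordan block J_3(3): exp(t · J_3(3)) = e^(3t)·(I + t·N + (t^2/2)·N^2), where N is the 3×3 nilpotent shift.

After assembling e^{tJ} and conjugating by P, we get:

e^{tM} =
  [exp(3*t), 0, t*exp(3*t)]
  [-t*exp(3*t), exp(3*t), -t^2*exp(3*t)/2]
  [0, 0, exp(3*t)]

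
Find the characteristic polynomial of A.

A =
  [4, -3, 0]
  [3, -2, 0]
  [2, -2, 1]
x^3 - 3*x^2 + 3*x - 1

Expanding det(x·I − A) (e.g. by cofactor expansion or by noting that A is similar to its Jordan form J, which has the same characteristic polynomial as A) gives
  χ_A(x) = x^3 - 3*x^2 + 3*x - 1
which factors as (x - 1)^3. The eigenvalues (with algebraic multiplicities) are λ = 1 with multiplicity 3.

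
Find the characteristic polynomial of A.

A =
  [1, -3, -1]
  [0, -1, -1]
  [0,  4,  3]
x^3 - 3*x^2 + 3*x - 1

Expanding det(x·I − A) (e.g. by cofactor expansion or by noting that A is similar to its Jordan form J, which has the same characteristic polynomial as A) gives
  χ_A(x) = x^3 - 3*x^2 + 3*x - 1
which factors as (x - 1)^3. The eigenvalues (with algebraic multiplicities) are λ = 1 with multiplicity 3.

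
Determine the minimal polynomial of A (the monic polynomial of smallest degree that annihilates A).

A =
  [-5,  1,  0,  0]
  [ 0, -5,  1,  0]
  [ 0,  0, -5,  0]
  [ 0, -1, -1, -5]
x^3 + 15*x^2 + 75*x + 125

The characteristic polynomial is χ_A(x) = (x + 5)^4, so the eigenvalues are known. The minimal polynomial is
  m_A(x) = Π_λ (x − λ)^{k_λ}
where k_λ is the size of the *largest* Jordan block for λ (equivalently, the smallest k with (A − λI)^k v = 0 for every generalised eigenvector v of λ).

  λ = -5: largest Jordan block has size 3, contributing (x + 5)^3

So m_A(x) = (x + 5)^3 = x^3 + 15*x^2 + 75*x + 125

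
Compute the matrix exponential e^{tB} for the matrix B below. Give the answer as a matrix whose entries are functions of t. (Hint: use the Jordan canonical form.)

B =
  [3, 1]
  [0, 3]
e^{tB} =
  [exp(3*t), t*exp(3*t)]
  [0, exp(3*t)]

Strategy: write B = P · J · P⁻¹ where J is a Jordan canonical form, so e^{tB} = P · e^{tJ} · P⁻¹, and e^{tJ} can be computed block-by-block.

B has Jordan form
J =
  [3, 1]
  [0, 3]
(up to reordering of blocks).

Per-block formulas:
  For a 2×2 Jordan block J_2(3): exp(t · J_2(3)) = e^(3t)·(I + t·N), where N is the 2×2 nilpotent shift.

After assembling e^{tJ} and conjugating by P, we get:

e^{tB} =
  [exp(3*t), t*exp(3*t)]
  [0, exp(3*t)]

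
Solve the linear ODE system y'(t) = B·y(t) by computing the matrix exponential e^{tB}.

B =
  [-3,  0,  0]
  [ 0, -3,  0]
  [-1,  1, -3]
e^{tB} =
  [exp(-3*t), 0, 0]
  [0, exp(-3*t), 0]
  [-t*exp(-3*t), t*exp(-3*t), exp(-3*t)]

Strategy: write B = P · J · P⁻¹ where J is a Jordan canonical form, so e^{tB} = P · e^{tJ} · P⁻¹, and e^{tJ} can be computed block-by-block.

B has Jordan form
J =
  [-3,  1,  0]
  [ 0, -3,  0]
  [ 0,  0, -3]
(up to reordering of blocks).

Per-block formulas:
  For a 2×2 Jordan block J_2(-3): exp(t · J_2(-3)) = e^(-3t)·(I + t·N), where N is the 2×2 nilpotent shift.
  For a 1×1 block at λ = -3: exp(t · [-3]) = [e^(-3t)].

After assembling e^{tJ} and conjugating by P, we get:

e^{tB} =
  [exp(-3*t), 0, 0]
  [0, exp(-3*t), 0]
  [-t*exp(-3*t), t*exp(-3*t), exp(-3*t)]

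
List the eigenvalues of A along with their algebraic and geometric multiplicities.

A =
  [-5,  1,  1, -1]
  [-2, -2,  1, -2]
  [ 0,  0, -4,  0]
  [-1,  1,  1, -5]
λ = -4: alg = 4, geom = 2

Step 1 — factor the characteristic polynomial to read off the algebraic multiplicities:
  χ_A(x) = (x + 4)^4

Step 2 — compute geometric multiplicities via the rank-nullity identity g(λ) = n − rank(A − λI):
  rank(A − (-4)·I) = 2, so dim ker(A − (-4)·I) = n − 2 = 2

Summary:
  λ = -4: algebraic multiplicity = 4, geometric multiplicity = 2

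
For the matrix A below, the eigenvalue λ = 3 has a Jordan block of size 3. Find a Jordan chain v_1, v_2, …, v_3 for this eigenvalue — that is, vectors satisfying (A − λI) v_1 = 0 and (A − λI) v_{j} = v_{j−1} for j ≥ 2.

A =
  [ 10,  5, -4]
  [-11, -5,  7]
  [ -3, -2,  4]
A Jordan chain for λ = 3 of length 3:
v_1 = (6, -10, -2)ᵀ
v_2 = (7, -11, -3)ᵀ
v_3 = (1, 0, 0)ᵀ

Let N = A − (3)·I. We want v_3 with N^3 v_3 = 0 but N^2 v_3 ≠ 0; then v_{j-1} := N · v_j for j = 3, …, 2.

Pick v_3 = (1, 0, 0)ᵀ.
Then v_2 = N · v_3 = (7, -11, -3)ᵀ.
Then v_1 = N · v_2 = (6, -10, -2)ᵀ.

Sanity check: (A − (3)·I) v_1 = (0, 0, 0)ᵀ = 0. ✓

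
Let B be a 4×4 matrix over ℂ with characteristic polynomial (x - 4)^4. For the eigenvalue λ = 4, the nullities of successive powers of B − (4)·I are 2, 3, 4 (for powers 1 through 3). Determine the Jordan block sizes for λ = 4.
Block sizes for λ = 4: [3, 1]

From the dimensions of kernels of powers, the number of Jordan blocks of size at least j is d_j − d_{j−1} where d_j = dim ker(N^j) (with d_0 = 0). Computing the differences gives [2, 1, 1].
The number of blocks of size exactly k is (#blocks of size ≥ k) − (#blocks of size ≥ k + 1), so the partition is: 1 block(s) of size 1, 1 block(s) of size 3.
In nonincreasing order the block sizes are [3, 1].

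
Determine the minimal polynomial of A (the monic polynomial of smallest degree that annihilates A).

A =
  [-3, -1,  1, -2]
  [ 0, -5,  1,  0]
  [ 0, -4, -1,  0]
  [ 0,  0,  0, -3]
x^3 + 9*x^2 + 27*x + 27

The characteristic polynomial is χ_A(x) = (x + 3)^4, so the eigenvalues are known. The minimal polynomial is
  m_A(x) = Π_λ (x − λ)^{k_λ}
where k_λ is the size of the *largest* Jordan block for λ (equivalently, the smallest k with (A − λI)^k v = 0 for every generalised eigenvector v of λ).

  λ = -3: largest Jordan block has size 3, contributing (x + 3)^3

So m_A(x) = (x + 3)^3 = x^3 + 9*x^2 + 27*x + 27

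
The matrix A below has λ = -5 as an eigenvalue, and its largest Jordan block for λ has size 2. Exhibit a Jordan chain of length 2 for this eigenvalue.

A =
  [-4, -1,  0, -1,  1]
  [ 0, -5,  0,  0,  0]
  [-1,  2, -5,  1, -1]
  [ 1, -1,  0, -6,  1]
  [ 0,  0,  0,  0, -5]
A Jordan chain for λ = -5 of length 2:
v_1 = (1, 0, -1, 1, 0)ᵀ
v_2 = (1, 0, 0, 0, 0)ᵀ

Let N = A − (-5)·I. We want v_2 with N^2 v_2 = 0 but N^1 v_2 ≠ 0; then v_{j-1} := N · v_j for j = 2, …, 2.

Pick v_2 = (1, 0, 0, 0, 0)ᵀ.
Then v_1 = N · v_2 = (1, 0, -1, 1, 0)ᵀ.

Sanity check: (A − (-5)·I) v_1 = (0, 0, 0, 0, 0)ᵀ = 0. ✓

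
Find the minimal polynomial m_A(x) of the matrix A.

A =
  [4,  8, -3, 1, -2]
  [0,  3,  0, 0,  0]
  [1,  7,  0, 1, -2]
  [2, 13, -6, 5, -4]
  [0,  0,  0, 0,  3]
x^2 - 6*x + 9

The characteristic polynomial is χ_A(x) = (x - 3)^5, so the eigenvalues are known. The minimal polynomial is
  m_A(x) = Π_λ (x − λ)^{k_λ}
where k_λ is the size of the *largest* Jordan block for λ (equivalently, the smallest k with (A − λI)^k v = 0 for every generalised eigenvector v of λ).

  λ = 3: largest Jordan block has size 2, contributing (x − 3)^2

So m_A(x) = (x - 3)^2 = x^2 - 6*x + 9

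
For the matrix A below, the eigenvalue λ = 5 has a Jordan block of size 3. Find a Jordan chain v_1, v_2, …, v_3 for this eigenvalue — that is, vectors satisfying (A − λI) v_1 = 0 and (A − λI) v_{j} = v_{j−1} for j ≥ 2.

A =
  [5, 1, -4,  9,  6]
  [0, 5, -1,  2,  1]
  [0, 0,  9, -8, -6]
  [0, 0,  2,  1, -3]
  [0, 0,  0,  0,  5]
A Jordan chain for λ = 5 of length 3:
v_1 = (1, 0, 0, 0, 0)ᵀ
v_2 = (-4, -1, 4, 2, 0)ᵀ
v_3 = (0, 0, 1, 0, 0)ᵀ

Let N = A − (5)·I. We want v_3 with N^3 v_3 = 0 but N^2 v_3 ≠ 0; then v_{j-1} := N · v_j for j = 3, …, 2.

Pick v_3 = (0, 0, 1, 0, 0)ᵀ.
Then v_2 = N · v_3 = (-4, -1, 4, 2, 0)ᵀ.
Then v_1 = N · v_2 = (1, 0, 0, 0, 0)ᵀ.

Sanity check: (A − (5)·I) v_1 = (0, 0, 0, 0, 0)ᵀ = 0. ✓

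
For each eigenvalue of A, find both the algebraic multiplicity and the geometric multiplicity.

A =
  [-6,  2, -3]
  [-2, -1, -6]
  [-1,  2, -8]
λ = -5: alg = 3, geom = 2

Step 1 — factor the characteristic polynomial to read off the algebraic multiplicities:
  χ_A(x) = (x + 5)^3

Step 2 — compute geometric multiplicities via the rank-nullity identity g(λ) = n − rank(A − λI):
  rank(A − (-5)·I) = 1, so dim ker(A − (-5)·I) = n − 1 = 2

Summary:
  λ = -5: algebraic multiplicity = 3, geometric multiplicity = 2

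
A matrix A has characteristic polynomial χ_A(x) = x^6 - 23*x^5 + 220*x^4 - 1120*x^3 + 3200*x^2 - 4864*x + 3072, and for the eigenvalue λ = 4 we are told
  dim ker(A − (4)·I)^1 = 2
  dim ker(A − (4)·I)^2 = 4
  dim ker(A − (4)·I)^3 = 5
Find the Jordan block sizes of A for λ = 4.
Block sizes for λ = 4: [3, 2]

From the dimensions of kernels of powers, the number of Jordan blocks of size at least j is d_j − d_{j−1} where d_j = dim ker(N^j) (with d_0 = 0). Computing the differences gives [2, 2, 1].
The number of blocks of size exactly k is (#blocks of size ≥ k) − (#blocks of size ≥ k + 1), so the partition is: 1 block(s) of size 2, 1 block(s) of size 3.
In nonincreasing order the block sizes are [3, 2].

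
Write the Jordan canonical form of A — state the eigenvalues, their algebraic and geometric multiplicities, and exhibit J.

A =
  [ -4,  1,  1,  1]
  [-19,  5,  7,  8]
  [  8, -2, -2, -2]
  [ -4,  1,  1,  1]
J_3(0) ⊕ J_1(0)

The characteristic polynomial is
  det(x·I − A) = x^4

Eigenvalues and multiplicities (the geometric multiplicity of λ is n − rank(A − λI), which equals the number of Jordan blocks for λ):
  λ = 0: algebraic multiplicity = 4, geometric multiplicity = 2

Determining the block sizes for each eigenvalue:
  λ = 0: with am = 4 and gm = 2, the partition is not yet determined (e.g. several partitions of 4 into 2 parts exist). Let N = A − (0)·I. Computing rank(N^1) = 2, rank(N^2) = 1, rank(N^3) = 0; the number of blocks of size ≥ j is rank(N^{j−1}) − rank(N^j), giving [2, 1, 1]. So we have 1 block(s) of size 3, 1 block(s) of size 1 → block sizes [3, 1]

Assembling the blocks gives a Jordan form
J =
  [0, 1, 0, 0]
  [0, 0, 1, 0]
  [0, 0, 0, 0]
  [0, 0, 0, 0]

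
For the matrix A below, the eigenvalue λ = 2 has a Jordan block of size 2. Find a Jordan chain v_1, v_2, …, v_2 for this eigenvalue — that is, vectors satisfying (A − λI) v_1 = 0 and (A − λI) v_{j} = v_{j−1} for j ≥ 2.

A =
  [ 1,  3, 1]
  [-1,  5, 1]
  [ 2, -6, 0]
A Jordan chain for λ = 2 of length 2:
v_1 = (-1, -1, 2)ᵀ
v_2 = (1, 0, 0)ᵀ

Let N = A − (2)·I. We want v_2 with N^2 v_2 = 0 but N^1 v_2 ≠ 0; then v_{j-1} := N · v_j for j = 2, …, 2.

Pick v_2 = (1, 0, 0)ᵀ.
Then v_1 = N · v_2 = (-1, -1, 2)ᵀ.

Sanity check: (A − (2)·I) v_1 = (0, 0, 0)ᵀ = 0. ✓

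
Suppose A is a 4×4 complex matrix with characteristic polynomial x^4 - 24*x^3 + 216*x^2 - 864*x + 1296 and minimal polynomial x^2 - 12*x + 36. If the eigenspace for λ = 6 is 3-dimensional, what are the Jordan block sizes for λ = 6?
Block sizes for λ = 6: [2, 1, 1]

Step 1 — from the characteristic polynomial, algebraic multiplicity of λ = 6 is 4. From dim ker(A − (6)·I) = 3, there are exactly 3 Jordan blocks for λ = 6.
Step 2 — from the minimal polynomial, the factor (x − 6)^2 tells us the largest block for λ = 6 has size 2.
Step 3 — with total size 4, 3 blocks, and largest block 2, the block sizes (in nonincreasing order) are [2, 1, 1].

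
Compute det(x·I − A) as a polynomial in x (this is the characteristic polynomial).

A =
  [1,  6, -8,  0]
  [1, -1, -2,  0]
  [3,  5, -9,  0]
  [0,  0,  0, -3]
x^4 + 12*x^3 + 54*x^2 + 108*x + 81

Expanding det(x·I − A) (e.g. by cofactor expansion or by noting that A is similar to its Jordan form J, which has the same characteristic polynomial as A) gives
  χ_A(x) = x^4 + 12*x^3 + 54*x^2 + 108*x + 81
which factors as (x + 3)^4. The eigenvalues (with algebraic multiplicities) are λ = -3 with multiplicity 4.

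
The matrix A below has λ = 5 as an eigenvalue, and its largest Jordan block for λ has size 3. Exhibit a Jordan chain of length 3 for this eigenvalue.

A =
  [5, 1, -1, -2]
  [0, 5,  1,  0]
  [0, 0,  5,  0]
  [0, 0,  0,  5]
A Jordan chain for λ = 5 of length 3:
v_1 = (1, 0, 0, 0)ᵀ
v_2 = (-1, 1, 0, 0)ᵀ
v_3 = (0, 0, 1, 0)ᵀ

Let N = A − (5)·I. We want v_3 with N^3 v_3 = 0 but N^2 v_3 ≠ 0; then v_{j-1} := N · v_j for j = 3, …, 2.

Pick v_3 = (0, 0, 1, 0)ᵀ.
Then v_2 = N · v_3 = (-1, 1, 0, 0)ᵀ.
Then v_1 = N · v_2 = (1, 0, 0, 0)ᵀ.

Sanity check: (A − (5)·I) v_1 = (0, 0, 0, 0)ᵀ = 0. ✓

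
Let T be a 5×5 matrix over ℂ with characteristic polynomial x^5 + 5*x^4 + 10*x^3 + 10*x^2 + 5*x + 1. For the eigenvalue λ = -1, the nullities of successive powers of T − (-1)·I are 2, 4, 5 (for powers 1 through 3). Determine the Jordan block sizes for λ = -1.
Block sizes for λ = -1: [3, 2]

From the dimensions of kernels of powers, the number of Jordan blocks of size at least j is d_j − d_{j−1} where d_j = dim ker(N^j) (with d_0 = 0). Computing the differences gives [2, 2, 1].
The number of blocks of size exactly k is (#blocks of size ≥ k) − (#blocks of size ≥ k + 1), so the partition is: 1 block(s) of size 2, 1 block(s) of size 3.
In nonincreasing order the block sizes are [3, 2].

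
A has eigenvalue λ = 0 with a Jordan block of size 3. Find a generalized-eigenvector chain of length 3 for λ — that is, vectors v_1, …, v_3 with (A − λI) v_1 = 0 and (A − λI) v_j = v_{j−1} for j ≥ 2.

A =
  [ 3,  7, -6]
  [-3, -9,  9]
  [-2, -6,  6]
A Jordan chain for λ = 0 of length 3:
v_1 = (-6, 6, 4)ᵀ
v_2 = (7, -9, -6)ᵀ
v_3 = (0, 1, 0)ᵀ

Let N = A − (0)·I. We want v_3 with N^3 v_3 = 0 but N^2 v_3 ≠ 0; then v_{j-1} := N · v_j for j = 3, …, 2.

Pick v_3 = (0, 1, 0)ᵀ.
Then v_2 = N · v_3 = (7, -9, -6)ᵀ.
Then v_1 = N · v_2 = (-6, 6, 4)ᵀ.

Sanity check: (A − (0)·I) v_1 = (0, 0, 0)ᵀ = 0. ✓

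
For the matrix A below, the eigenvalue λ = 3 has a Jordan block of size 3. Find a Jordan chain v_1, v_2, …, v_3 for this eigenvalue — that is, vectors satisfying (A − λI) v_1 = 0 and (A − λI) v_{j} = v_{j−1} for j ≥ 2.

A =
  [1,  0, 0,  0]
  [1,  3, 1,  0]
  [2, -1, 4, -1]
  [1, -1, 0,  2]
A Jordan chain for λ = 3 of length 3:
v_1 = (0, -1, 0, 1)ᵀ
v_2 = (0, 0, -1, -1)ᵀ
v_3 = (0, 1, 0, 0)ᵀ

Let N = A − (3)·I. We want v_3 with N^3 v_3 = 0 but N^2 v_3 ≠ 0; then v_{j-1} := N · v_j for j = 3, …, 2.

Pick v_3 = (0, 1, 0, 0)ᵀ.
Then v_2 = N · v_3 = (0, 0, -1, -1)ᵀ.
Then v_1 = N · v_2 = (0, -1, 0, 1)ᵀ.

Sanity check: (A − (3)·I) v_1 = (0, 0, 0, 0)ᵀ = 0. ✓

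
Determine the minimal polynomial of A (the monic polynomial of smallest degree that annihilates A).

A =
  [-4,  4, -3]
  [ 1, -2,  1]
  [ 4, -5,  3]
x^3 + 3*x^2 + 3*x + 1

The characteristic polynomial is χ_A(x) = (x + 1)^3, so the eigenvalues are known. The minimal polynomial is
  m_A(x) = Π_λ (x − λ)^{k_λ}
where k_λ is the size of the *largest* Jordan block for λ (equivalently, the smallest k with (A − λI)^k v = 0 for every generalised eigenvector v of λ).

  λ = -1: largest Jordan block has size 3, contributing (x + 1)^3

So m_A(x) = (x + 1)^3 = x^3 + 3*x^2 + 3*x + 1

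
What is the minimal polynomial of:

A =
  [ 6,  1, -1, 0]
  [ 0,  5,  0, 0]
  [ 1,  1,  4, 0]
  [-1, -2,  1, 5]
x^2 - 10*x + 25

The characteristic polynomial is χ_A(x) = (x - 5)^4, so the eigenvalues are known. The minimal polynomial is
  m_A(x) = Π_λ (x − λ)^{k_λ}
where k_λ is the size of the *largest* Jordan block for λ (equivalently, the smallest k with (A − λI)^k v = 0 for every generalised eigenvector v of λ).

  λ = 5: largest Jordan block has size 2, contributing (x − 5)^2

So m_A(x) = (x - 5)^2 = x^2 - 10*x + 25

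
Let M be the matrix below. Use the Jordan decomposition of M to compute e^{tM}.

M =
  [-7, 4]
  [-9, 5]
e^{tM} =
  [-6*t*exp(-t) + exp(-t), 4*t*exp(-t)]
  [-9*t*exp(-t), 6*t*exp(-t) + exp(-t)]

Strategy: write M = P · J · P⁻¹ where J is a Jordan canonical form, so e^{tM} = P · e^{tJ} · P⁻¹, and e^{tJ} can be computed block-by-block.

M has Jordan form
J =
  [-1,  1]
  [ 0, -1]
(up to reordering of blocks).

Per-block formulas:
  For a 2×2 Jordan block J_2(-1): exp(t · J_2(-1)) = e^(-1t)·(I + t·N), where N is the 2×2 nilpotent shift.

After assembling e^{tJ} and conjugating by P, we get:

e^{tM} =
  [-6*t*exp(-t) + exp(-t), 4*t*exp(-t)]
  [-9*t*exp(-t), 6*t*exp(-t) + exp(-t)]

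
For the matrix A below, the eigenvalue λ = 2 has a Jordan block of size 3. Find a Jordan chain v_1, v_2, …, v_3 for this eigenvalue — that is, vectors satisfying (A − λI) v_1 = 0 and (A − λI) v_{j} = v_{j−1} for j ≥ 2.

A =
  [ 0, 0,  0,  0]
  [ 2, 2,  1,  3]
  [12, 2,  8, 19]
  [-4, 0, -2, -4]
A Jordan chain for λ = 2 of length 3:
v_1 = (0, 2, 12, -4)ᵀ
v_2 = (0, 0, 2, 0)ᵀ
v_3 = (0, 1, 0, 0)ᵀ

Let N = A − (2)·I. We want v_3 with N^3 v_3 = 0 but N^2 v_3 ≠ 0; then v_{j-1} := N · v_j for j = 3, …, 2.

Pick v_3 = (0, 1, 0, 0)ᵀ.
Then v_2 = N · v_3 = (0, 0, 2, 0)ᵀ.
Then v_1 = N · v_2 = (0, 2, 12, -4)ᵀ.

Sanity check: (A − (2)·I) v_1 = (0, 0, 0, 0)ᵀ = 0. ✓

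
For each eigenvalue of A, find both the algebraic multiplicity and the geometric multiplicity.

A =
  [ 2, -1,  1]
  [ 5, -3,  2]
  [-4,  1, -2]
λ = -1: alg = 3, geom = 1

Step 1 — factor the characteristic polynomial to read off the algebraic multiplicities:
  χ_A(x) = (x + 1)^3

Step 2 — compute geometric multiplicities via the rank-nullity identity g(λ) = n − rank(A − λI):
  rank(A − (-1)·I) = 2, so dim ker(A − (-1)·I) = n − 2 = 1

Summary:
  λ = -1: algebraic multiplicity = 3, geometric multiplicity = 1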